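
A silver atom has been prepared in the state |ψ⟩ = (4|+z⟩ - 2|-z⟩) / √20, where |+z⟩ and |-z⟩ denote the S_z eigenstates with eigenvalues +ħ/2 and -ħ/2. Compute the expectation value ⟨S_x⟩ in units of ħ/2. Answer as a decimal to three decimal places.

-0.800

⟨σ_x⟩ = 2 Re(a* b)/(|a|²+|b|²) with a = 4, b = -2.
a* b = -8, so ⟨σ_x⟩ = -16/20.
⟨S_x⟩ = (ħ/2)·⟨σ_x⟩.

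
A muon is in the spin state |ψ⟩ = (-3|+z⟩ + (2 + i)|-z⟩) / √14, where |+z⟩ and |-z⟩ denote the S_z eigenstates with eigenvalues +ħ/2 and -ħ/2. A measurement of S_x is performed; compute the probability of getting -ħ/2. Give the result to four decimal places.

0.9286

|-x⟩ = (|+z⟩ - |-z⟩)/√2, so ⟨-x|ψ⟩ = (-5 - i) / (√2·√14).
P = |-5 - i|² / 28 = 26/28.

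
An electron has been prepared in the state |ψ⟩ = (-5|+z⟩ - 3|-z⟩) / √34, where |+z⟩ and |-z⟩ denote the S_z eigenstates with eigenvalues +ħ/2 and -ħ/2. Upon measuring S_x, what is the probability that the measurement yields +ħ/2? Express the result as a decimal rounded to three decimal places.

|+x⟩ = (|+z⟩ + |-z⟩)/√2, so ⟨+x|ψ⟩ = (-8) / (√2·√34).
P = |-8|² / 68 = 64/68.

0.941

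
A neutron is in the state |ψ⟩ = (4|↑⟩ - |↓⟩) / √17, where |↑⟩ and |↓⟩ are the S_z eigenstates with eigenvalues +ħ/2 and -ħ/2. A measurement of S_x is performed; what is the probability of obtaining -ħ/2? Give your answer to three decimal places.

0.735

|-x⟩ = (|↑⟩ - |↓⟩)/√2, so ⟨-x|ψ⟩ = (5) / (√2·√17).
P = |5|² / 34 = 25/34.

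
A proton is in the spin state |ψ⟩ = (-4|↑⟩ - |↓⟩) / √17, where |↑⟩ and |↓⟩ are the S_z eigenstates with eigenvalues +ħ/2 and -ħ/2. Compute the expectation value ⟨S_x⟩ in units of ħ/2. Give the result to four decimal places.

0.4706

⟨σ_x⟩ = 2 Re(a* b)/(|a|²+|b|²) with a = -4, b = -1.
a* b = 4, so ⟨σ_x⟩ = 8/17.
⟨S_x⟩ = (ħ/2)·⟨σ_x⟩.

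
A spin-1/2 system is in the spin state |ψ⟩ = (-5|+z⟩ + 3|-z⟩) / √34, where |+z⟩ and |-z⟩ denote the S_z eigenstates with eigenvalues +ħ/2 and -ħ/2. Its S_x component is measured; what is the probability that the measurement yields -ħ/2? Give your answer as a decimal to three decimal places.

|-x⟩ = (|+z⟩ - |-z⟩)/√2, so ⟨-x|ψ⟩ = (-8) / (√2·√34).
P = |-8|² / 68 = 64/68.

0.941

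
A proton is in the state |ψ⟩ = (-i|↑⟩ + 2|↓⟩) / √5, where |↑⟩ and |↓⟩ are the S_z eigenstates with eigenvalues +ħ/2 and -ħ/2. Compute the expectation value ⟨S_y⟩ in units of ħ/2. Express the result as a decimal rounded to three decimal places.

⟨σ_y⟩ = 2 Im(a* b)/(|a|²+|b|²) with a = -i, b = 2.
a* b = 2i, so ⟨σ_y⟩ = 4/5.
⟨S_y⟩ = (ħ/2)·⟨σ_y⟩.

0.800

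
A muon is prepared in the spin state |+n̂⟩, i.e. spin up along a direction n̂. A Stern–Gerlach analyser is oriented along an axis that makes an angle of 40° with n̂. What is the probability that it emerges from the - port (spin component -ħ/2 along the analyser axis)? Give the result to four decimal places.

For spin-½, the probability of finding spin-up along an axis at angle θ to the initial spin direction is cos²(θ/2); spin-down is sin²(θ/2).
θ = 40°, so P = sin²(20°) ≈ 0.1170.

0.1170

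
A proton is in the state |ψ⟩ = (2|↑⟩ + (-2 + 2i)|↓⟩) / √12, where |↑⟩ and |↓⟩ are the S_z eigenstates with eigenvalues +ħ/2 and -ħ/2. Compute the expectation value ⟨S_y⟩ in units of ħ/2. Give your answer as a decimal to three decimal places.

⟨σ_y⟩ = 2 Im(a* b)/(|a|²+|b|²) with a = 2, b = (-2 + 2i).
a* b = (-4 + 4i), so ⟨σ_y⟩ = 8/12.
⟨S_y⟩ = (ħ/2)·⟨σ_y⟩.

0.667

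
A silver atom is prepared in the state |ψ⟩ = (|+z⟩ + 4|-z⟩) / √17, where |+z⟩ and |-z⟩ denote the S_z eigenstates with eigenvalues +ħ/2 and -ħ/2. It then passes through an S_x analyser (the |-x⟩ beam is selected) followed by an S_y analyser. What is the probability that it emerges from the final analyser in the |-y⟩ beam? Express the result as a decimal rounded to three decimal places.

First analyser (S_x): P(|-x⟩) = |⟨-x|ψ⟩|² = 9/34.
After stage 1 the state is |-x⟩; P(|-y⟩) = |⟨-y|-x⟩|² = 1/2.
Joint probability = 9/34 × 1/2 = 0.132.

0.132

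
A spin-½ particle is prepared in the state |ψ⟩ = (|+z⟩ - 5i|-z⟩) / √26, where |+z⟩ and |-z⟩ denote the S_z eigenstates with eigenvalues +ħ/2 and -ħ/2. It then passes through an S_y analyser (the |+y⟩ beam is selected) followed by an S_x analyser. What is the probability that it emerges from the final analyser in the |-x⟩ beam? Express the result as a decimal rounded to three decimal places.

First analyser (S_y): P(|+y⟩) = |⟨+y|ψ⟩|² = 16/52.
After stage 1 the state is |+y⟩; P(|-x⟩) = |⟨-x|+y⟩|² = 1/2.
Joint probability = 16/52 × 1/2 = 0.154.

0.154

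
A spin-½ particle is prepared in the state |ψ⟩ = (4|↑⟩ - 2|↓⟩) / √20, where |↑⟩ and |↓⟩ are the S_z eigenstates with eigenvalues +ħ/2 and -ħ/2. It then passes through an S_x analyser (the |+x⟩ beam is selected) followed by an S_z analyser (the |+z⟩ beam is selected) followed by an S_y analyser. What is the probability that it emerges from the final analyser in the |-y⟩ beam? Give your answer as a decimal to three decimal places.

0.025

First analyser (S_x): P(|+x⟩) = |⟨+x|ψ⟩|² = 4/40.
After stage 1 the state is |+x⟩; P(|+z⟩) = |⟨+z|+x⟩|² = 1/2.
After stage 2 the state is |+z⟩; P(|-y⟩) = |⟨-y|+z⟩|² = 1/2.
Joint probability = 4/40 × 1/2 × 1/2 = 0.025.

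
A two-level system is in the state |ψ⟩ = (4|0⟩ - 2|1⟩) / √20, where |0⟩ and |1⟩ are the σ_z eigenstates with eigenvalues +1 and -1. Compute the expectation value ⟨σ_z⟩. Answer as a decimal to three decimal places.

⟨σ_z⟩ = |a|² - |b|² divided by |a|²+|b|², with a, b the |0⟩, |1⟩ amplitudes.
= (16 - 4)/20 = 12/20.

0.600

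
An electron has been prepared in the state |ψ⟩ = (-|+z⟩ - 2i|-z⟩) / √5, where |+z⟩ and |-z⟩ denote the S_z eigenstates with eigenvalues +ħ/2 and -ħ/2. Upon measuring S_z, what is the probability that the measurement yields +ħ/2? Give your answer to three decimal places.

The +ħ/2 outcome corresponds to |+z⟩. Its amplitude in |ψ⟩ is -1/√5.
P = |-1|² / 5 = 1/5.

0.200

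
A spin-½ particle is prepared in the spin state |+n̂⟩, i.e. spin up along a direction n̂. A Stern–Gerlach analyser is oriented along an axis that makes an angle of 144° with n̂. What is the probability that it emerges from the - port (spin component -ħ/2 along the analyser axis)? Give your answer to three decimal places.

For spin-½, the probability of finding spin-up along an axis at angle θ to the initial spin direction is cos²(θ/2); spin-down is sin²(θ/2).
θ = 144°, so P = sin²(72°) ≈ 0.905.

0.905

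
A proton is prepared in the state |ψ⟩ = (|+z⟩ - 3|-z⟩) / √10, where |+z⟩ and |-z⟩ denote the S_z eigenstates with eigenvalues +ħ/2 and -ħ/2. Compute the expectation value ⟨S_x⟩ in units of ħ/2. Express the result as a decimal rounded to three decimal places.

⟨σ_x⟩ = 2 Re(a* b)/(|a|²+|b|²) with a = 1, b = -3.
a* b = -3, so ⟨σ_x⟩ = -6/10.
⟨S_x⟩ = (ħ/2)·⟨σ_x⟩.

-0.600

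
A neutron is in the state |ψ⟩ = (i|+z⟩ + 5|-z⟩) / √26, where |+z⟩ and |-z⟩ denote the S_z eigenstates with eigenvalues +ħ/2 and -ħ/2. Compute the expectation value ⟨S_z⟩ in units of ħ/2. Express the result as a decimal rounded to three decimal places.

⟨σ_z⟩ = |a|² - |b|² divided by |a|²+|b|², with a, b the |+z⟩, |-z⟩ amplitudes.
= (1 - 25)/26 = -24/26.
⟨S_z⟩ = (ħ/2)·⟨σ_z⟩.

-0.923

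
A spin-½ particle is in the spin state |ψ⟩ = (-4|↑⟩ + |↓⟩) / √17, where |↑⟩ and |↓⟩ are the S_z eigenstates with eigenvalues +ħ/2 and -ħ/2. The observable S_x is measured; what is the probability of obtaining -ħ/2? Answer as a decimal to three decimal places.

0.735

|-x⟩ = (|↑⟩ - |↓⟩)/√2, so ⟨-x|ψ⟩ = (-5) / (√2·√17).
P = |-5|² / 34 = 25/34.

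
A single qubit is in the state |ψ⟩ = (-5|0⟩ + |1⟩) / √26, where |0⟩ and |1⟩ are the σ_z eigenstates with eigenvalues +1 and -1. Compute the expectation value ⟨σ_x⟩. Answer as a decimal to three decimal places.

⟨σ_x⟩ = 2 Re(a* b)/(|a|²+|b|²) with a = -5, b = 1.
a* b = -5, so ⟨σ_x⟩ = -10/26.

-0.385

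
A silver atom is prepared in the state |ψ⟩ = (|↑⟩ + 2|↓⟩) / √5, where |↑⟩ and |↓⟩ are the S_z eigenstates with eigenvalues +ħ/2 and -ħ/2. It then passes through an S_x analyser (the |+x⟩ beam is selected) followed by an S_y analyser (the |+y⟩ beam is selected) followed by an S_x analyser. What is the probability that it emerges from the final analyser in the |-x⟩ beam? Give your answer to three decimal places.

0.225

First analyser (S_x): P(|+x⟩) = |⟨+x|ψ⟩|² = 9/10.
After stage 1 the state is |+x⟩; P(|+y⟩) = |⟨+y|+x⟩|² = 1/2.
After stage 2 the state is |+y⟩; P(|-x⟩) = |⟨-x|+y⟩|² = 1/2.
Joint probability = 9/10 × 1/2 × 1/2 = 0.225.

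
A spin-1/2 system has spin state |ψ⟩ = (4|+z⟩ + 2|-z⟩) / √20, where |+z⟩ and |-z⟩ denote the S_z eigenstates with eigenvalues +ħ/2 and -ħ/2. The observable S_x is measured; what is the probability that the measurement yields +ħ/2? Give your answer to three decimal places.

|+x⟩ = (|+z⟩ + |-z⟩)/√2, so ⟨+x|ψ⟩ = (6) / (√2·√20).
P = |6|² / 40 = 36/40.

0.900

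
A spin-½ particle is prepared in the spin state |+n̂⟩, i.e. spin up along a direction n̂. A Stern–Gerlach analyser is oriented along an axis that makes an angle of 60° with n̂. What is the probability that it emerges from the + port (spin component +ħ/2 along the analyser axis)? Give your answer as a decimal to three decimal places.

0.750

For spin-½, the probability of finding spin-up along an axis at angle θ to the initial spin direction is cos²(θ/2); spin-down is sin²(θ/2).
θ = 60°, so P = cos²(30°) ≈ 0.750.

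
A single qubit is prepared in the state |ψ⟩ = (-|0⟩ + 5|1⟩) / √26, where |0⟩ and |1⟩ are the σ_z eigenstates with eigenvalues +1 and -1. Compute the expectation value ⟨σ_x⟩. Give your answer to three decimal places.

⟨σ_x⟩ = 2 Re(a* b)/(|a|²+|b|²) with a = -1, b = 5.
a* b = -5, so ⟨σ_x⟩ = -10/26.

-0.385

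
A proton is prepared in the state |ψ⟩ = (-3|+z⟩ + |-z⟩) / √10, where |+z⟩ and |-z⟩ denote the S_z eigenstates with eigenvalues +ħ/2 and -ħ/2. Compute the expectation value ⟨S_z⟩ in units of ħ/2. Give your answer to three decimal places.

⟨σ_z⟩ = |a|² - |b|² divided by |a|²+|b|², with a, b the |+z⟩, |-z⟩ amplitudes.
= (9 - 1)/10 = 8/10.
⟨S_z⟩ = (ħ/2)·⟨σ_z⟩.

0.800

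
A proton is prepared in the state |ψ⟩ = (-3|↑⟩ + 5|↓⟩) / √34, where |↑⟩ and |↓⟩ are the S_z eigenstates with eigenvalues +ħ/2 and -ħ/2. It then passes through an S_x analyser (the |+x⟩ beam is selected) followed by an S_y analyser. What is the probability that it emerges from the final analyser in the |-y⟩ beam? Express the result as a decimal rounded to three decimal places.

0.029

First analyser (S_x): P(|+x⟩) = |⟨+x|ψ⟩|² = 4/68.
After stage 1 the state is |+x⟩; P(|-y⟩) = |⟨-y|+x⟩|² = 1/2.
Joint probability = 4/68 × 1/2 = 0.029.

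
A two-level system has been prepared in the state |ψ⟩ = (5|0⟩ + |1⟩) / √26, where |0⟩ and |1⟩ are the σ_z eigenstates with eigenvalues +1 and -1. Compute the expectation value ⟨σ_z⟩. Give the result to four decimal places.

0.9231

⟨σ_z⟩ = |a|² - |b|² divided by |a|²+|b|², with a, b the |0⟩, |1⟩ amplitudes.
= (25 - 1)/26 = 24/26.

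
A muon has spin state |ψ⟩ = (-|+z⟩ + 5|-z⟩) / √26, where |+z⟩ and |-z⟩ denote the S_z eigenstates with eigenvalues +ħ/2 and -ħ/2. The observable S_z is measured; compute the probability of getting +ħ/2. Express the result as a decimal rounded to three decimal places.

The +ħ/2 outcome corresponds to |+z⟩. Its amplitude in |ψ⟩ is -1/√26.
P = |-1|² / 26 = 1/26.

0.038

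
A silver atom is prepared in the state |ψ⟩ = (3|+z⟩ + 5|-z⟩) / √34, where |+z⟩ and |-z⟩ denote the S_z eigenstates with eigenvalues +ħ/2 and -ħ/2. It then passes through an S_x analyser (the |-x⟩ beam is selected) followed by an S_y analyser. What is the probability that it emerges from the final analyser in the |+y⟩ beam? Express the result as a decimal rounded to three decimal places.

0.029

First analyser (S_x): P(|-x⟩) = |⟨-x|ψ⟩|² = 4/68.
After stage 1 the state is |-x⟩; P(|+y⟩) = |⟨+y|-x⟩|² = 1/2.
Joint probability = 4/68 × 1/2 = 0.029.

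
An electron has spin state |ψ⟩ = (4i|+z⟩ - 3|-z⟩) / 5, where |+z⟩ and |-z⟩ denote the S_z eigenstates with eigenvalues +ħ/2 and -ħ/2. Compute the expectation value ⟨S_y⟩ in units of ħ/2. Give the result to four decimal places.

0.9600

⟨σ_y⟩ = 2 Im(a* b)/(|a|²+|b|²) with a = 4i, b = -3.
a* b = 12i, so ⟨σ_y⟩ = 24/25.
⟨S_y⟩ = (ħ/2)·⟨σ_y⟩.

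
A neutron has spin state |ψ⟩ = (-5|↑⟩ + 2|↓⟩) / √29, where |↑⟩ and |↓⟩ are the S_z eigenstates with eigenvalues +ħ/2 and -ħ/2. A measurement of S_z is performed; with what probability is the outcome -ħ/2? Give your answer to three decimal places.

The -ħ/2 outcome corresponds to |↓⟩. Its amplitude in |ψ⟩ is 2/√29.
P = |2|² / 29 = 4/29.

0.138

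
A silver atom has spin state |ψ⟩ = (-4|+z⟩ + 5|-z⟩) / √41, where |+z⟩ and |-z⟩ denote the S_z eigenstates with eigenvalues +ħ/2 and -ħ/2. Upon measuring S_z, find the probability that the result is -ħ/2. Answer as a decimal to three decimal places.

0.610

The -ħ/2 outcome corresponds to |-z⟩. Its amplitude in |ψ⟩ is 5/√41.
P = |5|² / 41 = 25/41.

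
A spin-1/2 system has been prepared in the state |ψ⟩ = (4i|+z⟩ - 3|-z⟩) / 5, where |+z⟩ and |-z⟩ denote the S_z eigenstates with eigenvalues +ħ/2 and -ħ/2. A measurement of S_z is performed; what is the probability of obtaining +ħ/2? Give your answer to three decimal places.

0.640

The +ħ/2 outcome corresponds to |+z⟩. Its amplitude in |ψ⟩ is 4i/5.
P = |4i|² / 25 = 16/25.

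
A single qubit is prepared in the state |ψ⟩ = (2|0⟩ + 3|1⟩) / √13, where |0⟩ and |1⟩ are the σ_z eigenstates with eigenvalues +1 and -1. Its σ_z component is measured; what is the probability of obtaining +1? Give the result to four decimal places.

The +1 outcome corresponds to |0⟩. Its amplitude in |ψ⟩ is 2/√13.
P = |2|² / 13 = 4/13.

0.3077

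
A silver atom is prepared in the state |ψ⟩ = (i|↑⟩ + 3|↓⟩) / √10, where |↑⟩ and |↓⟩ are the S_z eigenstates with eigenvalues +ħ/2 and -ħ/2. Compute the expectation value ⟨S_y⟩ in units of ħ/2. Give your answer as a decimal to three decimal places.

-0.600

⟨σ_y⟩ = 2 Im(a* b)/(|a|²+|b|²) with a = i, b = 3.
a* b = -3i, so ⟨σ_y⟩ = -6/10.
⟨S_y⟩ = (ħ/2)·⟨σ_y⟩.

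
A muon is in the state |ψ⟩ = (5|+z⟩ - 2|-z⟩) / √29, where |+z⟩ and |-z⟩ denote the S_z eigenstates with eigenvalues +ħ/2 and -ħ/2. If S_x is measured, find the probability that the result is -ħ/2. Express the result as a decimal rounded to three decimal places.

|-x⟩ = (|+z⟩ - |-z⟩)/√2, so ⟨-x|ψ⟩ = (7) / (√2·√29).
P = |7|² / 58 = 49/58.

0.845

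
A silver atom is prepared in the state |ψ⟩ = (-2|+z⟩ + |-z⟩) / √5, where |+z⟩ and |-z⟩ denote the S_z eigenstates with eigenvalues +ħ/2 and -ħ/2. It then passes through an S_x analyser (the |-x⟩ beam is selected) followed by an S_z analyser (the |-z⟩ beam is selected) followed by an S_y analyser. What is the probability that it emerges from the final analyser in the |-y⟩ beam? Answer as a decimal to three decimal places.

0.225

First analyser (S_x): P(|-x⟩) = |⟨-x|ψ⟩|² = 9/10.
After stage 1 the state is |-x⟩; P(|-z⟩) = |⟨-z|-x⟩|² = 1/2.
After stage 2 the state is |-z⟩; P(|-y⟩) = |⟨-y|-z⟩|² = 1/2.
Joint probability = 9/10 × 1/2 × 1/2 = 0.225.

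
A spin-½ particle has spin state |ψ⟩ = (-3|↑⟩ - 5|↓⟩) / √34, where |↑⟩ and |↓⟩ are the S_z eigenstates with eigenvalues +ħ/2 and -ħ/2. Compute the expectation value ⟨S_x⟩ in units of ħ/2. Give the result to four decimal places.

⟨σ_x⟩ = 2 Re(a* b)/(|a|²+|b|²) with a = -3, b = -5.
a* b = 15, so ⟨σ_x⟩ = 30/34.
⟨S_x⟩ = (ħ/2)·⟨σ_x⟩.

0.8824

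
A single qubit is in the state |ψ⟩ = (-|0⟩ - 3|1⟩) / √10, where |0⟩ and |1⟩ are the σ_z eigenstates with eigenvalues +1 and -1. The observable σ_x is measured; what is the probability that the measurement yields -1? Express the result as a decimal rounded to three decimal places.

0.200

|-x⟩ = (|0⟩ - |1⟩)/√2, so ⟨-x|ψ⟩ = (2) / (√2·√10).
P = |2|² / 20 = 4/20.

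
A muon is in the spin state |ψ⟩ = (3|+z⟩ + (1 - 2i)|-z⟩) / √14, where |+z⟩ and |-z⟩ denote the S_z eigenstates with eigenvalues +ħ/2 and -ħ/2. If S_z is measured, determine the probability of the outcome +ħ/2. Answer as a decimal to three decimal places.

0.643

The +ħ/2 outcome corresponds to |+z⟩. Its amplitude in |ψ⟩ is 3/√14.
P = |3|² / 14 = 9/14.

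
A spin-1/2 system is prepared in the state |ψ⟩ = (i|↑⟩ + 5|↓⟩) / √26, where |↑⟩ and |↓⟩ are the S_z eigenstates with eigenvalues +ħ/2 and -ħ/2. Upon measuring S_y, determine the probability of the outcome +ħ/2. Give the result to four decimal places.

0.3077

|+y⟩ = (|↑⟩ + i|↓⟩)/√2, so ⟨+y|ψ⟩ = (-4i) / (√2·√26).
P = |-4i|² / 52 = 16/52.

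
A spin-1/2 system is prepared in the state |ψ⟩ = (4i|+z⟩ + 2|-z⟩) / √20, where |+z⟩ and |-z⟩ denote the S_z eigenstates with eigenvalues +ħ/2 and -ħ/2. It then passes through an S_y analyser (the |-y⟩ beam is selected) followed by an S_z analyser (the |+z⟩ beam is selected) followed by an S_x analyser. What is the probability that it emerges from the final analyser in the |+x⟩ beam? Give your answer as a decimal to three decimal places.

0.225

First analyser (S_y): P(|-y⟩) = |⟨-y|ψ⟩|² = 36/40.
After stage 1 the state is |-y⟩; P(|+z⟩) = |⟨+z|-y⟩|² = 1/2.
After stage 2 the state is |+z⟩; P(|+x⟩) = |⟨+x|+z⟩|² = 1/2.
Joint probability = 36/40 × 1/2 × 1/2 = 0.225.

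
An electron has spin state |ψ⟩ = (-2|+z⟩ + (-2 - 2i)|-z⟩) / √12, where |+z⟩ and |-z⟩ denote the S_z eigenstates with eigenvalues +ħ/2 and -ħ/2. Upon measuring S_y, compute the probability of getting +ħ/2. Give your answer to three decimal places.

|+y⟩ = (|+z⟩ + i|-z⟩)/√2, so ⟨+y|ψ⟩ = (-4 + 2i) / (√2·√12).
P = |-4 + 2i|² / 24 = 20/24.

0.833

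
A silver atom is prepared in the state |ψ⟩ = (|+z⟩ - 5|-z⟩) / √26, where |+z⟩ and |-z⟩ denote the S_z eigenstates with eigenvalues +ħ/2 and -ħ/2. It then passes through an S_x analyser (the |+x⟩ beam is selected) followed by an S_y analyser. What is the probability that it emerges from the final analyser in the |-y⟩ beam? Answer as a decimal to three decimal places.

0.154

First analyser (S_x): P(|+x⟩) = |⟨+x|ψ⟩|² = 16/52.
After stage 1 the state is |+x⟩; P(|-y⟩) = |⟨-y|+x⟩|² = 1/2.
Joint probability = 16/52 × 1/2 = 0.154.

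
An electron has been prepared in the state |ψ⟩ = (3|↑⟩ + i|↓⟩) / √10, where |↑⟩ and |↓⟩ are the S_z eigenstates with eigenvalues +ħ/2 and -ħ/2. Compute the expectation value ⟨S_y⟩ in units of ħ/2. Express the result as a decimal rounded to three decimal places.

⟨σ_y⟩ = 2 Im(a* b)/(|a|²+|b|²) with a = 3, b = i.
a* b = 3i, so ⟨σ_y⟩ = 6/10.
⟨S_y⟩ = (ħ/2)·⟨σ_y⟩.

0.600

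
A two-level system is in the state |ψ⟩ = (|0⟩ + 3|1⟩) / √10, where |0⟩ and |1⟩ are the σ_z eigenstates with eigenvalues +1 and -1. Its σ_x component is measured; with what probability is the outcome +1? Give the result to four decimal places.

0.8000

|+x⟩ = (|0⟩ + |1⟩)/√2, so ⟨+x|ψ⟩ = (4) / (√2·√10).
P = |4|² / 20 = 16/20.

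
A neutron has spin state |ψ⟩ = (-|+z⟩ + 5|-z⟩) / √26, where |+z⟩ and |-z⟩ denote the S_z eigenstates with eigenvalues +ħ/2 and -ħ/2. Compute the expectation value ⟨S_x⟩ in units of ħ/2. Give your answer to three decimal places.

⟨σ_x⟩ = 2 Re(a* b)/(|a|²+|b|²) with a = -1, b = 5.
a* b = -5, so ⟨σ_x⟩ = -10/26.
⟨S_x⟩ = (ħ/2)·⟨σ_x⟩.

-0.385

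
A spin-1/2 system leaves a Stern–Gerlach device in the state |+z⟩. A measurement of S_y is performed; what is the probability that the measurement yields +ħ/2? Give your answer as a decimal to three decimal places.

In the S_z basis, |+z⟩ = |+z⟩ and |+y⟩ = (|+z⟩ + i|-z⟩)/√2.
|⟨+y|+z⟩|² = 1/2.

0.500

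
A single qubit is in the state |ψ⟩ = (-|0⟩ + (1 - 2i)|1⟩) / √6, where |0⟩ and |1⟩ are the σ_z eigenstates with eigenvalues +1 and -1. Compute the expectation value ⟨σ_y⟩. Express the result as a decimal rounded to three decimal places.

⟨σ_y⟩ = 2 Im(a* b)/(|a|²+|b|²) with a = -1, b = (1 - 2i).
a* b = (-1 + 2i), so ⟨σ_y⟩ = 4/6.

0.667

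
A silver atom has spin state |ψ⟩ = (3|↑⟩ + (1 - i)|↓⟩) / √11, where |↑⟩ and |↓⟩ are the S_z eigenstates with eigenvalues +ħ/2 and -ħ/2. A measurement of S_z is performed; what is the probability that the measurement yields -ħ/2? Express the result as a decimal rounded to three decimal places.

The -ħ/2 outcome corresponds to |↓⟩. Its amplitude in |ψ⟩ is (1 - i)/√11.
P = |1 - i|² / 11 = 2/11.

0.182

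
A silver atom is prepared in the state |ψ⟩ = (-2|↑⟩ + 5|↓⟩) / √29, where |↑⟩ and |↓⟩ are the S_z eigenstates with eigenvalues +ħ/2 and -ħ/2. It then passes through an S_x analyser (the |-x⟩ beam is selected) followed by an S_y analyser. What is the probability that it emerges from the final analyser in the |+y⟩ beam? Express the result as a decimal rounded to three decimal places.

0.422

First analyser (S_x): P(|-x⟩) = |⟨-x|ψ⟩|² = 49/58.
After stage 1 the state is |-x⟩; P(|+y⟩) = |⟨+y|-x⟩|² = 1/2.
Joint probability = 49/58 × 1/2 = 0.422.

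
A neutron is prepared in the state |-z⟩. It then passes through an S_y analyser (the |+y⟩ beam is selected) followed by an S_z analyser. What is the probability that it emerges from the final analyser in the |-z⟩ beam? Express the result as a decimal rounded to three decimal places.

0.250

First analyser (S_y): from |-z⟩, P(|+y⟩) = 1/2.
After stage 1 the state is |+y⟩; P(|-z⟩) = |⟨-z|+y⟩|² = 1/2.
Joint probability = 1/2 × 1/2 = 0.250.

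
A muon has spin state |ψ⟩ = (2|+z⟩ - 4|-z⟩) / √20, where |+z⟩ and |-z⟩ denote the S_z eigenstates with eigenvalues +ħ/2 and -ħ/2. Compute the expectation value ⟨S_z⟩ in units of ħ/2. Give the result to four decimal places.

⟨σ_z⟩ = |a|² - |b|² divided by |a|²+|b|², with a, b the |+z⟩, |-z⟩ amplitudes.
= (4 - 16)/20 = -12/20.
⟨S_z⟩ = (ħ/2)·⟨σ_z⟩.

-0.6000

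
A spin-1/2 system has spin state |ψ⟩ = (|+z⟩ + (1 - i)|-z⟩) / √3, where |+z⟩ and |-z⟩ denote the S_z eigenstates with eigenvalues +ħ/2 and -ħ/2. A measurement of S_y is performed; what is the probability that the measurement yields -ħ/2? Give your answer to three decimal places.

|-y⟩ = (|+z⟩ - i|-z⟩)/√2, so ⟨-y|ψ⟩ = (2 + i) / (√2·√3).
P = |2 + i|² / 6 = 5/6.

0.833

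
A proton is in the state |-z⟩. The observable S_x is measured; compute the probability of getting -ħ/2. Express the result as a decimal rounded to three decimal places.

0.500

In the S_z basis, |-z⟩ = |↓⟩ and |-x⟩ = (|↑⟩ - |↓⟩)/√2.
|⟨-x|-z⟩|² = 1/2.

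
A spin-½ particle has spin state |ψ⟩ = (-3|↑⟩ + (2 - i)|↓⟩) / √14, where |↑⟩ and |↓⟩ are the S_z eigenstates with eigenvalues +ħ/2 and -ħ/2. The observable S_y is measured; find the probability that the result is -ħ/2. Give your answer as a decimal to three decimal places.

0.286

|-y⟩ = (|↑⟩ - i|↓⟩)/√2, so ⟨-y|ψ⟩ = (-2 + 2i) / (√2·√14).
P = |-2 + 2i|² / 28 = 8/28.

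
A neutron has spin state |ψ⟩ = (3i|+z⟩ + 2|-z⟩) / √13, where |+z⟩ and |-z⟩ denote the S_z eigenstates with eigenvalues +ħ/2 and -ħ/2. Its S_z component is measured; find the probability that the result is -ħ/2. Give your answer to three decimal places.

0.308

The -ħ/2 outcome corresponds to |-z⟩. Its amplitude in |ψ⟩ is 2/√13.
P = |2|² / 13 = 4/13.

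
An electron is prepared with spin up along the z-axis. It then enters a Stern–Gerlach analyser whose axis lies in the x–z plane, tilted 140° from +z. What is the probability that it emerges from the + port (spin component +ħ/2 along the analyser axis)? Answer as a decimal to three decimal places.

For spin-½, the probability of finding spin-up along an axis at angle θ to the initial spin direction is cos²(θ/2); spin-down is sin²(θ/2).
θ = 140°, so P = cos²(70°) ≈ 0.117.

0.117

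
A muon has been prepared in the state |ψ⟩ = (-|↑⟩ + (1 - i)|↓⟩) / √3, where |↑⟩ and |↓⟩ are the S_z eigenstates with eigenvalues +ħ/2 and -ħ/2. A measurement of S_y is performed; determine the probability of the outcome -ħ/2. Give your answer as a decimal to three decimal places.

|-y⟩ = (|↑⟩ - i|↓⟩)/√2, so ⟨-y|ψ⟩ = (i) / (√2·√3).
P = |i|² / 6 = 1/6.

0.167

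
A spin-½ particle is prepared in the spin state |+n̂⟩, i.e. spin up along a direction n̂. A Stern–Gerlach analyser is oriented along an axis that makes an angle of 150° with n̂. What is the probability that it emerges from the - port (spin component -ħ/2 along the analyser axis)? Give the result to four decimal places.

For spin-½, the probability of finding spin-up along an axis at angle θ to the initial spin direction is cos²(θ/2); spin-down is sin²(θ/2).
θ = 150°, so P = sin²(75°) ≈ 0.9330.

0.9330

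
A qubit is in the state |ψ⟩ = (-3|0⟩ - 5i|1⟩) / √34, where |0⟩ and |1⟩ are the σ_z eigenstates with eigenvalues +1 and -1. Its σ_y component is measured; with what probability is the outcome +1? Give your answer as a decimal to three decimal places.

0.941

|+y⟩ = (|0⟩ + i|1⟩)/√2, so ⟨+y|ψ⟩ = (-8) / (√2·√34).
P = |-8|² / 68 = 64/68.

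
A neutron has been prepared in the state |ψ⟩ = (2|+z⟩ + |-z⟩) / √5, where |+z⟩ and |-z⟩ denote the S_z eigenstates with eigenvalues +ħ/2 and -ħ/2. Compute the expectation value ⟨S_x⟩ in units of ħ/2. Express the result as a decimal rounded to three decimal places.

⟨σ_x⟩ = 2 Re(a* b)/(|a|²+|b|²) with a = 2, b = 1.
a* b = 2, so ⟨σ_x⟩ = 4/5.
⟨S_x⟩ = (ħ/2)·⟨σ_x⟩.

0.800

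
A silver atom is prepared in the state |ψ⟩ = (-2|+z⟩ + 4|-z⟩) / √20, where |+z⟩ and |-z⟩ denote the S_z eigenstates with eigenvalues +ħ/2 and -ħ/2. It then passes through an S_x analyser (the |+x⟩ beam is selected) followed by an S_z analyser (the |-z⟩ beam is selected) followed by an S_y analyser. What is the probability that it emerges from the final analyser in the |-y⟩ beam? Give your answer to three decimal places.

0.025

First analyser (S_x): P(|+x⟩) = |⟨+x|ψ⟩|² = 4/40.
After stage 1 the state is |+x⟩; P(|-z⟩) = |⟨-z|+x⟩|² = 1/2.
After stage 2 the state is |-z⟩; P(|-y⟩) = |⟨-y|-z⟩|² = 1/2.
Joint probability = 4/40 × 1/2 × 1/2 = 0.025.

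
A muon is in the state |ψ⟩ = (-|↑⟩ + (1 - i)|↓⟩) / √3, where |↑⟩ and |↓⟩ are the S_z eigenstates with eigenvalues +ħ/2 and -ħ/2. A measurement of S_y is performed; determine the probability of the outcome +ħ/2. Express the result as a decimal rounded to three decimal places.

0.833

|+y⟩ = (|↑⟩ + i|↓⟩)/√2, so ⟨+y|ψ⟩ = (-2 - i) / (√2·√3).
P = |-2 - i|² / 6 = 5/6.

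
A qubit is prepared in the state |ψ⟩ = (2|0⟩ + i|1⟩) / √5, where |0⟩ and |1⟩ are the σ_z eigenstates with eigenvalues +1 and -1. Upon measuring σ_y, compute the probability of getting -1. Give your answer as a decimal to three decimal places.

|-y⟩ = (|0⟩ - i|1⟩)/√2, so ⟨-y|ψ⟩ = (1) / (√2·√5).
P = |1|² / 10 = 1/10.

0.100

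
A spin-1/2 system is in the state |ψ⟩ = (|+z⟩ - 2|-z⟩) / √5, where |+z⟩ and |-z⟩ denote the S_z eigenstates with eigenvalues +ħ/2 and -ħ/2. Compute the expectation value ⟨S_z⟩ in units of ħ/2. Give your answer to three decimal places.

-0.600

⟨σ_z⟩ = |a|² - |b|² divided by |a|²+|b|², with a, b the |+z⟩, |-z⟩ amplitudes.
= (1 - 4)/5 = -3/5.
⟨S_z⟩ = (ħ/2)·⟨σ_z⟩.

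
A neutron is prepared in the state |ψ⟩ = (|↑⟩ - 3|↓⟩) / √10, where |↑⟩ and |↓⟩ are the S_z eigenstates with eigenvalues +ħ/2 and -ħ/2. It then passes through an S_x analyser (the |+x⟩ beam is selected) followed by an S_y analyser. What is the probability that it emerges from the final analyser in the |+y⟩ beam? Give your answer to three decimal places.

0.100

First analyser (S_x): P(|+x⟩) = |⟨+x|ψ⟩|² = 4/20.
After stage 1 the state is |+x⟩; P(|+y⟩) = |⟨+y|+x⟩|² = 1/2.
Joint probability = 4/20 × 1/2 = 0.100.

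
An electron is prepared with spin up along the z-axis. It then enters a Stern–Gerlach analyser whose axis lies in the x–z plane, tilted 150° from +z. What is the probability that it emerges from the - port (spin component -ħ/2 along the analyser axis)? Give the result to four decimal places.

0.9330

For spin-½, the probability of finding spin-up along an axis at angle θ to the initial spin direction is cos²(θ/2); spin-down is sin²(θ/2).
θ = 150°, so P = sin²(75°) ≈ 0.9330.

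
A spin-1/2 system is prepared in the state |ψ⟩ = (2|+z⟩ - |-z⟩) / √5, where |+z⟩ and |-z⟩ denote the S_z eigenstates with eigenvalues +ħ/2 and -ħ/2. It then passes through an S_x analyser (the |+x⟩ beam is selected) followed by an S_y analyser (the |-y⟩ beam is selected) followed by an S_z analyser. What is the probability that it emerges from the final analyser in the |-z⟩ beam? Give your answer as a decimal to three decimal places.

0.025

First analyser (S_x): P(|+x⟩) = |⟨+x|ψ⟩|² = 1/10.
After stage 1 the state is |+x⟩; P(|-y⟩) = |⟨-y|+x⟩|² = 1/2.
After stage 2 the state is |-y⟩; P(|-z⟩) = |⟨-z|-y⟩|² = 1/2.
Joint probability = 1/10 × 1/2 × 1/2 = 0.025.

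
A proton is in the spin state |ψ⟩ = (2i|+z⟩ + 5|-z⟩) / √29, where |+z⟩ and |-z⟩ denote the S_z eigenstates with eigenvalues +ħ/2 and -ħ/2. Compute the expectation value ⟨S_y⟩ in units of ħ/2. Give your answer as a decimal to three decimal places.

-0.690

⟨σ_y⟩ = 2 Im(a* b)/(|a|²+|b|²) with a = 2i, b = 5.
a* b = -10i, so ⟨σ_y⟩ = -20/29.
⟨S_y⟩ = (ħ/2)·⟨σ_y⟩.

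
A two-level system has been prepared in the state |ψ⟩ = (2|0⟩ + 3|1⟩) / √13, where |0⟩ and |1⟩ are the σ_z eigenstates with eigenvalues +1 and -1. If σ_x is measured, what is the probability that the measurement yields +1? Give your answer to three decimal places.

0.962

|+x⟩ = (|0⟩ + |1⟩)/√2, so ⟨+x|ψ⟩ = (5) / (√2·√13).
P = |5|² / 26 = 25/26.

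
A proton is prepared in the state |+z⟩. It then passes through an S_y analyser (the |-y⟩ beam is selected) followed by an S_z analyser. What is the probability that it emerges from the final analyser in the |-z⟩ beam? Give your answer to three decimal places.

0.250

First analyser (S_y): from |+z⟩, P(|-y⟩) = 1/2.
After stage 1 the state is |-y⟩; P(|-z⟩) = |⟨-z|-y⟩|² = 1/2.
Joint probability = 1/2 × 1/2 = 0.250.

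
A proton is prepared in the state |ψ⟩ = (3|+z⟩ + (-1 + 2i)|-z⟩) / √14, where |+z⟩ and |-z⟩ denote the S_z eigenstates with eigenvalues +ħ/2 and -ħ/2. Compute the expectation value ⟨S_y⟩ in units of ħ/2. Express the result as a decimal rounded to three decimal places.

⟨σ_y⟩ = 2 Im(a* b)/(|a|²+|b|²) with a = 3, b = (-1 + 2i).
a* b = (-3 + 6i), so ⟨σ_y⟩ = 12/14.
⟨S_y⟩ = (ħ/2)·⟨σ_y⟩.

0.857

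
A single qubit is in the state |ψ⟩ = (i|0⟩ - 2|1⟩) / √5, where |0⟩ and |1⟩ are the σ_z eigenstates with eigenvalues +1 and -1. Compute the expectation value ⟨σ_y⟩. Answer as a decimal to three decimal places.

0.800

⟨σ_y⟩ = 2 Im(a* b)/(|a|²+|b|²) with a = i, b = -2.
a* b = 2i, so ⟨σ_y⟩ = 4/5.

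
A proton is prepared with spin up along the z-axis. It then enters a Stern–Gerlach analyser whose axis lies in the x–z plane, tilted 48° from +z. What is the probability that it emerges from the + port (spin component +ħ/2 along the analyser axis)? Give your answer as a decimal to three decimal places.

0.835

For spin-½, the probability of finding spin-up along an axis at angle θ to the initial spin direction is cos²(θ/2); spin-down is sin²(θ/2).
θ = 48°, so P = cos²(24°) ≈ 0.835.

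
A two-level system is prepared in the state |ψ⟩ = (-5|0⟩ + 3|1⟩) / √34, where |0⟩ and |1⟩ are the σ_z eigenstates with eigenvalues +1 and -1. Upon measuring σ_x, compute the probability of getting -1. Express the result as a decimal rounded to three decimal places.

0.941

|-x⟩ = (|0⟩ - |1⟩)/√2, so ⟨-x|ψ⟩ = (-8) / (√2·√34).
P = |-8|² / 68 = 64/68.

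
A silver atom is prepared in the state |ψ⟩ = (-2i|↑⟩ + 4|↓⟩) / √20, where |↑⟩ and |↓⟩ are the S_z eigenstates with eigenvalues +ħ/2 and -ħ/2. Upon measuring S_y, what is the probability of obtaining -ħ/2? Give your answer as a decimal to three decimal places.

|-y⟩ = (|↑⟩ - i|↓⟩)/√2, so ⟨-y|ψ⟩ = (2i) / (√2·√20).
P = |2i|² / 40 = 4/40.

0.100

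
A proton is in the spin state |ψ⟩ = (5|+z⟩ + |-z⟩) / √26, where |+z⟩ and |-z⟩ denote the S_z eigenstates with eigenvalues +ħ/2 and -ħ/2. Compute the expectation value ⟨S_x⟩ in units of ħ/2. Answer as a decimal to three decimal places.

0.385

⟨σ_x⟩ = 2 Re(a* b)/(|a|²+|b|²) with a = 5, b = 1.
a* b = 5, so ⟨σ_x⟩ = 10/26.
⟨S_x⟩ = (ħ/2)·⟨σ_x⟩.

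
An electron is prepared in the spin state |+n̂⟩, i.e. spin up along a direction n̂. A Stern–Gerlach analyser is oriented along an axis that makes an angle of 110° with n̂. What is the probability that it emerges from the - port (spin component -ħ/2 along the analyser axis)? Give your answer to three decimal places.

0.671

For spin-½, the probability of finding spin-up along an axis at angle θ to the initial spin direction is cos²(θ/2); spin-down is sin²(θ/2).
θ = 110°, so P = sin²(55°) ≈ 0.671.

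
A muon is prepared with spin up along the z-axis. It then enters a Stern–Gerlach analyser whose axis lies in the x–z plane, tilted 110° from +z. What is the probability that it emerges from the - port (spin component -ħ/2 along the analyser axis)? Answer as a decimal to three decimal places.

0.671

For spin-½, the probability of finding spin-up along an axis at angle θ to the initial spin direction is cos²(θ/2); spin-down is sin²(θ/2).
θ = 110°, so P = sin²(55°) ≈ 0.671.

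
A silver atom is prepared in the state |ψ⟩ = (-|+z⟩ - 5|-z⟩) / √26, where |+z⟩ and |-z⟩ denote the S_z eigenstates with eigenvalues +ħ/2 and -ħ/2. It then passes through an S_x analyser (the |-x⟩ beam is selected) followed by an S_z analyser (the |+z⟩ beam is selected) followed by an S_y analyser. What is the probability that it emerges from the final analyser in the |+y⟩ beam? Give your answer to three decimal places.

First analyser (S_x): P(|-x⟩) = |⟨-x|ψ⟩|² = 16/52.
After stage 1 the state is |-x⟩; P(|+z⟩) = |⟨+z|-x⟩|² = 1/2.
After stage 2 the state is |+z⟩; P(|+y⟩) = |⟨+y|+z⟩|² = 1/2.
Joint probability = 16/52 × 1/2 × 1/2 = 0.077.

0.077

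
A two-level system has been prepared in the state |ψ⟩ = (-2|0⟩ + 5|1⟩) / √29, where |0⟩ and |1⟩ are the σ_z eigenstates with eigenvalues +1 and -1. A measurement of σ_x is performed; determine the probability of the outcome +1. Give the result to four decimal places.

|+x⟩ = (|0⟩ + |1⟩)/√2, so ⟨+x|ψ⟩ = (3) / (√2·√29).
P = |3|² / 58 = 9/58.

0.1552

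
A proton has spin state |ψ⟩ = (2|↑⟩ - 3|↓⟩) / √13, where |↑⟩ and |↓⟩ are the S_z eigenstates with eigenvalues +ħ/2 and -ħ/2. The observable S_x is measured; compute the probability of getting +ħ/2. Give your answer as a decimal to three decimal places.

0.038

|+x⟩ = (|↑⟩ + |↓⟩)/√2, so ⟨+x|ψ⟩ = (-1) / (√2·√13).
P = |-1|² / 26 = 1/26.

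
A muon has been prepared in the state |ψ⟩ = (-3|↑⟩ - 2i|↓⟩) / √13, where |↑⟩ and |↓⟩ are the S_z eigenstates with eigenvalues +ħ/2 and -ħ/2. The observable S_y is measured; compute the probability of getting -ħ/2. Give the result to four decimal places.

0.0385

|-y⟩ = (|↑⟩ - i|↓⟩)/√2, so ⟨-y|ψ⟩ = (-1) / (√2·√13).
P = |-1|² / 26 = 1/26.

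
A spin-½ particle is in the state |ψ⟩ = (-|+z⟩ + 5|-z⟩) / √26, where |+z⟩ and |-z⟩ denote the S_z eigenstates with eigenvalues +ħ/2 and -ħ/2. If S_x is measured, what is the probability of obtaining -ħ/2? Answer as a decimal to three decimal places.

|-x⟩ = (|+z⟩ - |-z⟩)/√2, so ⟨-x|ψ⟩ = (-6) / (√2·√26).
P = |-6|² / 52 = 36/52.

0.692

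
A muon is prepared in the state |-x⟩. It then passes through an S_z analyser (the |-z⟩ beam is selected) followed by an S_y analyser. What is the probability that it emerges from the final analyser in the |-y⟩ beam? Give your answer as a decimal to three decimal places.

First analyser (S_z): from |-x⟩, P(|-z⟩) = 1/2.
After stage 1 the state is |-z⟩; P(|-y⟩) = |⟨-y|-z⟩|² = 1/2.
Joint probability = 1/2 × 1/2 = 0.250.

0.250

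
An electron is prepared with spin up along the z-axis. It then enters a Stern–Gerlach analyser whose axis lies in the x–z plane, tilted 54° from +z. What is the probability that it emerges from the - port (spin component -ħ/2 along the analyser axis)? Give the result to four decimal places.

For spin-½, the probability of finding spin-up along an axis at angle θ to the initial spin direction is cos²(θ/2); spin-down is sin²(θ/2).
θ = 54°, so P = sin²(27°) ≈ 0.2061.

0.2061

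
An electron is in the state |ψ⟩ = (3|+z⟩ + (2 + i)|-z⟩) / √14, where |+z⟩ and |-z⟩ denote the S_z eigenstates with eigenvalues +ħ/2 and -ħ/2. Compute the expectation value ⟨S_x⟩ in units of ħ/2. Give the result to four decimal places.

⟨σ_x⟩ = 2 Re(a* b)/(|a|²+|b|²) with a = 3, b = (2 + i).
a* b = (6 + 3i), so ⟨σ_x⟩ = 12/14.
⟨S_x⟩ = (ħ/2)·⟨σ_x⟩.

0.8571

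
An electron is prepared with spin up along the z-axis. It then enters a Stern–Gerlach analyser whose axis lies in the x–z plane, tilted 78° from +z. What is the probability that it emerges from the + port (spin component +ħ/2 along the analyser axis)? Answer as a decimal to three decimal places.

For spin-½, the probability of finding spin-up along an axis at angle θ to the initial spin direction is cos²(θ/2); spin-down is sin²(θ/2).
θ = 78°, so P = cos²(39°) ≈ 0.604.

0.604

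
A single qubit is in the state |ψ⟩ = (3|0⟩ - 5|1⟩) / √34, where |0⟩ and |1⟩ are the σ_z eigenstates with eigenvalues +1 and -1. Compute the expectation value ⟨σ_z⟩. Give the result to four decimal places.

⟨σ_z⟩ = |a|² - |b|² divided by |a|²+|b|², with a, b the |0⟩, |1⟩ amplitudes.
= (9 - 25)/34 = -16/34.

-0.4706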